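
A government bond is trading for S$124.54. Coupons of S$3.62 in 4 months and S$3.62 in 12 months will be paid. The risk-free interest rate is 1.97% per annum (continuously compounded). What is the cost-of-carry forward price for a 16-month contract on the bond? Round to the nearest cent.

S$120.52

PV(coupons) I = 3.62·e^(−0.0197·4/12) + 3.62·e^(−0.0197·12/12)
I = 3.5963 + 3.5494 = 7.1457
F = (S − I)·e^(rT) = (124.54 − 7.1457) · e^(0.0197·16/12)
= 117.3943 · e^0.026267 = 117.3943 × 1.026615 = S$120.52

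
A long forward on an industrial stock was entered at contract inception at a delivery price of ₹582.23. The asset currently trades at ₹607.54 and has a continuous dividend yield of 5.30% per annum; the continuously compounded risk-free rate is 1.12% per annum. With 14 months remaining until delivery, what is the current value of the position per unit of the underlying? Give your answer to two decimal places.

-₹3.56

Current fair forward for the remaining 14 months: F = S·e^((r − q)·T), (r − q) = 0.0112 − 0.0530 = -0.0418
F = 607.54 · e^(-0.0418 × 14/12) = 607.54 × 0.952403 = 578.6229
Value of long forward = (F − K)·e^(−rT) = (578.6229 − 582.23) · e^(−0.0112·14/12)
= -3.6071 × 0.987018 = -3.56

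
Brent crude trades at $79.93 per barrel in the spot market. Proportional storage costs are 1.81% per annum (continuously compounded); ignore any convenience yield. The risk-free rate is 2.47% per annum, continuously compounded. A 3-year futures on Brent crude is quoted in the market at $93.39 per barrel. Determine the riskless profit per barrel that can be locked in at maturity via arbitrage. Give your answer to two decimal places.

Fair futures: F* = S·e^(carry·T), with carry = (r + u) = 0.0247 + 0.0181 = 0.0428
F* = 79.93 · e^(0.0428 × 3) = 79.93 · e^0.128400 = 79.93 × 1.137008 = $90.8810
Market $93.39 > fair $90.8810: forward overpriced → cash-and-carry (buy spot, short the forward).
At maturity, profit = |F_mkt − F*| = |93.39 − 90.8810| = $2.51 per barrel

$2.51 per barrel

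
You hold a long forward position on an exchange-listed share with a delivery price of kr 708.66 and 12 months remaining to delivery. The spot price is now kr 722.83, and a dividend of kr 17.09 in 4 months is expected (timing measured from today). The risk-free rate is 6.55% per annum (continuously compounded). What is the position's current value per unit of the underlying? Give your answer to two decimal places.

kr 42.38

PV(remaining dividends) I = 17.09·e^(−0.0655·4/12) = 16.7209
Current forward F = (S − I)·e^(rT) = (722.83 − 16.7209)·e^(0.0655·12/12) = 706.1091 × 1.067693 = 753.9077
Value (long) = (F − K)·e^(−rT) = (753.9077 − 708.66) × 0.936599 = 42.3790
Value = kr 42.38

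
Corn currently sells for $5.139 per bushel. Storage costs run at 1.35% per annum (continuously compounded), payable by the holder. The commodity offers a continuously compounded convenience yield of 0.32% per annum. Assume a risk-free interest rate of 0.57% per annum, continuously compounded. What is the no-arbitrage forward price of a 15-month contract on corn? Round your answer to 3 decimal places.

Net carry = r + u − y = 0.0057 + 0.0135 − 0.0032 = 0.0160
F = S·e^((r+u−y)T) = 5.139 · e^(0.0160 × 15/12) = 5.139 · e^0.020000
= 5.139 × 1.020201 = $5.243 per bushel

$5.243 per bushel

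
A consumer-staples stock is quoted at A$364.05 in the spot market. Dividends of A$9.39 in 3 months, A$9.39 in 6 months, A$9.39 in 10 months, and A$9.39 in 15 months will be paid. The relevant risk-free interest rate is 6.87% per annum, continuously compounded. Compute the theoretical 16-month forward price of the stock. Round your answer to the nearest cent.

PV(dividends) I = 9.39·e^(−0.0687·3/12) + 9.39·e^(−0.0687·6/12) + 9.39·e^(−0.0687·10/12) + 9.39·e^(−0.0687·15/12)
I = 9.2301 + 9.0729 + 8.8675 + 8.6173 = 35.7878
F = (S − I)·e^(rT) = (364.05 − 35.7878) · e^(0.0687·16/12)
= 328.2622 · e^0.091600 = 328.2622 × 1.095926 = A$359.75

A$359.75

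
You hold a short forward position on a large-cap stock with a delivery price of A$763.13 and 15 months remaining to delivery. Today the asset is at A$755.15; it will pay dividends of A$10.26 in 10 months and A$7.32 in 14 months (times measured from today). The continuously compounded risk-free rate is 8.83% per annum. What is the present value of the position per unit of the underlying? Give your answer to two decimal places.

PV(remaining dividends) I = 10.26·e^(−0.0883·10/12) + 7.32·e^(−0.0883·14/12) = 16.1356
Current forward F = (S − I)·e^(rT) = (755.15 − 16.1356)·e^(0.0883·15/12) = 739.0144 × 1.116697 = 825.2552
Value (long) = (F − K)·e^(−rT) = (825.2552 − 763.13) × 0.895498 = 55.6330
Short position value = −(long value) = -A$55.63

-A$55.63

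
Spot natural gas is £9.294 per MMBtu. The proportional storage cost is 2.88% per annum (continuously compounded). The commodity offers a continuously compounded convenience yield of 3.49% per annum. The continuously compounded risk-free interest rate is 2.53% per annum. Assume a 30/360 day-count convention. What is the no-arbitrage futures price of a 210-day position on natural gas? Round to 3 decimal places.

Net carry = r + u − y = 0.0253 + 0.0288 − 0.0349 = 0.0192
F = S·e^((r+u−y)T) = 9.294 · e^(0.0192 × 210/360) = 9.294 · e^0.011200
= 9.294 × 1.011263 = £9.399 per MMBtu

£9.399 per MMBtu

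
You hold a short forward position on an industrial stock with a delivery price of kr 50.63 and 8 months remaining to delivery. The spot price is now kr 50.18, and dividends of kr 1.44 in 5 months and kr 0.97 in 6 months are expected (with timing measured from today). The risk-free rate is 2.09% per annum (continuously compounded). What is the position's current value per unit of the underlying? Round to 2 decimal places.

kr 2.14

PV(remaining dividends) I = 1.44·e^(−0.0209·5/12) + 0.97·e^(−0.0209·6/12) = 2.3874
Current forward F = (S − I)·e^(rT) = (50.18 − 2.3874)·e^(0.0209·8/12) = 47.7926 × 1.014031 = 48.4632
Value (long) = (F − K)·e^(−rT) = (48.4632 − 50.63) × 0.986163 = -2.1368
Short position value = −(long value) = kr 2.14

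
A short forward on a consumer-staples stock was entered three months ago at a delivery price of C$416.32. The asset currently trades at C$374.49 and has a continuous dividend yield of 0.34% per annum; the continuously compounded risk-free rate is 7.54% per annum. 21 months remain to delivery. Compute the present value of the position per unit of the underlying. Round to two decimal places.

-C$7.41

Current fair forward for the remaining 21 months: F = S·e^((r − q)·T), (r − q) = 0.0754 − 0.0034 = 0.0720
F = 374.49 · e^(0.0720 × 21/12) = 374.49 × 1.134282 = 424.7773
Value of long forward = (F − K)·e^(−rT) = (424.7773 − 416.32) · e^(−0.0754·21/12)
= 8.4573 × 0.876385 = 7.41
Short position value = −(long value) = -C$7.41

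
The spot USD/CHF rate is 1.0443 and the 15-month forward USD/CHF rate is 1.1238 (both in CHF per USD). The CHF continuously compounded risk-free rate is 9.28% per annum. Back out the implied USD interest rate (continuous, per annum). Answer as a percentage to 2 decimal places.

3.41%

F = S·e^((r_CHF − r_USD)T) ⇒ r_USD = r_CHF − ln(F/S)/T
ln(1.1238/1.0443) = 0.073369; /(15/12) = 0.058695
r_USD = 0.0928 − 0.058695 = 0.034105
r_USD = 3.41%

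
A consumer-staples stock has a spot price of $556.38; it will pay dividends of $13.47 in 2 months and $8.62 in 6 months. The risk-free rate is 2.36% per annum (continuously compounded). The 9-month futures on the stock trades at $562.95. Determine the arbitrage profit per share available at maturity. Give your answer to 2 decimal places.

PV(dividends) I = 13.47·e^(−0.0236·2/12) + 8.62·e^(−0.0236·6/12) = 21.9360
Fair futures F* = (S − I)·e^(rT) = (556.38 − 21.9360)·e^0.017700 = 534.4440 × 1.017858 = 543.9881
Market $562.95 > fair 543.9881: forward overpriced → cash-and-carry (borrow at r, buy the stock and collect the dividends, short the forward).
Profit at T = |F_mkt − F*| = |562.95 − 543.9881| = $18.96 per share

$18.96 per share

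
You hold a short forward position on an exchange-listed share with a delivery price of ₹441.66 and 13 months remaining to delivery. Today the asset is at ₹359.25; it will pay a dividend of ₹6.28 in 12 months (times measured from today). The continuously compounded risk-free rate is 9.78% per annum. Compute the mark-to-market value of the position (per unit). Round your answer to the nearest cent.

₹43.70

PV(remaining dividends) I = 6.28·e^(−0.0978·12/12) = 5.6949
Current forward F = (S − I)·e^(rT) = (359.25 − 5.6949)·e^(0.0978·13/12) = 353.5551 × 1.111766 = 393.0705
Value (long) = (F − K)·e^(−rT) = (393.0705 − 441.66) × 0.899470 = -43.7048
Short position value = −(long value) = ₹43.70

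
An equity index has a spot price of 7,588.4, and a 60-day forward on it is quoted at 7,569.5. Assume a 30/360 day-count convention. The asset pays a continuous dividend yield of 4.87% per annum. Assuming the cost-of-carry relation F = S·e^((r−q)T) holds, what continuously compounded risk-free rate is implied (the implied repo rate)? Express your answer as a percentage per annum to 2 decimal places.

3.37%

From F = S·e^((r−q)T): (r − q) = ln(F/S)/T
ln(7569.5/7588.4) = ln(0.997509) = -0.002494
(r − q) = -0.002494 / (60/360) = -0.014964
r = ln(F/S)/T + q = -0.014964 + 0.0487 = 0.033736
r = 3.37%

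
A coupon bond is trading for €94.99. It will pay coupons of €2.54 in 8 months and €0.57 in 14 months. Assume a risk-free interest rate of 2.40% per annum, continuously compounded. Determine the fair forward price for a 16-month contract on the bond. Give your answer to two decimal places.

€94.93

PV(coupons) I = 2.54·e^(−0.0240·8/12) + 0.57·e^(−0.0240·14/12)
I = 2.4997 + 0.5543 = 3.0540
F = (S − I)·e^(rT) = (94.99 − 3.0540) · e^(0.0240·16/12)
= 91.9360 · e^0.032000 = 91.9360 × 1.032518 = €94.93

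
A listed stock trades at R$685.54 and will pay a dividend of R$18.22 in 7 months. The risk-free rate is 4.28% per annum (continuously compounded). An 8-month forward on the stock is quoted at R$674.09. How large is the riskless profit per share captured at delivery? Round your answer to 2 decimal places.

R$13.01 per share

PV(dividends) I = 18.22·e^(−0.0428·7/12) = 17.7707
Fair forward F* = (S − I)·e^(rT) = (685.54 − 17.7707)·e^0.028533 = 667.7693 × 1.028944 = 687.0972
Market R$674.09 < fair 687.0972: forward underpriced → reverse cash-and-carry (short the stock, invest proceeds at r, pay the dividends, go long the forward).
Profit at T = |F_mkt − F*| = |674.09 − 687.0972| = R$13.01 per share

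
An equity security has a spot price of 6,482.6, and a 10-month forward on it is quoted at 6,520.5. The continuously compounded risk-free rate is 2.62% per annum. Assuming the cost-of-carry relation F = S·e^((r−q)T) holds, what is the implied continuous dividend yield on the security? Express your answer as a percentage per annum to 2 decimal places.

From F = S·e^((r−q)T): (r − q) = ln(F/S)/T
ln(6520.5/6482.6) = ln(1.005846) = 0.005829
(r − q) = 0.005829 / (10/12) = 0.006995
q = r − ln(F/S)/T = 0.0262 − 0.006995 = 0.019205
q = 1.92%

1.92%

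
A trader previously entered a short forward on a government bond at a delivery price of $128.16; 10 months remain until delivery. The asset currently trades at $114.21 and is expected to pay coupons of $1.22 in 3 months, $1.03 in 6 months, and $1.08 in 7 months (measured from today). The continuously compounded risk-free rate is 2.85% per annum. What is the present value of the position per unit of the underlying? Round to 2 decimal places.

$14.23

PV(remaining coupons) I = 1.22·e^(−0.0285·3/12) + 1.03·e^(−0.0285·6/12) + 1.08·e^(−0.0285·7/12) = 3.2890
Current forward F = (S − I)·e^(rT) = (114.21 − 3.2890)·e^(0.0285·10/12) = 110.9210 × 1.024034 = 113.5869
Value (long) = (F − K)·e^(−rT) = (113.5869 − 128.16) × 0.976530 = -14.2311
Short position value = −(long value) = $14.23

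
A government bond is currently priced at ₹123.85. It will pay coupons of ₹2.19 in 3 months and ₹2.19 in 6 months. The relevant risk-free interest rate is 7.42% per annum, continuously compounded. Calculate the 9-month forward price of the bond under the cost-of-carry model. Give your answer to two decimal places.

PV(coupons) I = 2.19·e^(−0.0742·3/12) + 2.19·e^(−0.0742·6/12)
I = 2.1497 + 2.1102 = 4.2599
F = (S − I)·e^(rT) = (123.85 − 4.2599) · e^(0.0742·9/12)
= 119.5901 · e^0.055650 = 119.5901 × 1.057228 = ₹126.43

₹126.43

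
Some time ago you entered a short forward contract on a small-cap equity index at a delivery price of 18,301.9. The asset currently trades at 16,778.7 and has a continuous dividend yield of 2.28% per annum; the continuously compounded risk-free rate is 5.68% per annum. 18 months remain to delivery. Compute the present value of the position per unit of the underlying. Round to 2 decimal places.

592.59

Current fair forward for the remaining 18 months: F = S·e^((r − q)·T), (r − q) = 0.0568 − 0.0228 = 0.0340
F = 16778.7 · e^(0.0340 × 18/12) = 16778.7 × 1.05232289 = 17656.6101
Value of long forward = (F − K)·e^(−rT) = (17656.6101 − 18301.9) · e^(−0.0568·18/12)
= -645.2899 × 0.91832860 = -592.59
Short position value = −(long value) = 592.59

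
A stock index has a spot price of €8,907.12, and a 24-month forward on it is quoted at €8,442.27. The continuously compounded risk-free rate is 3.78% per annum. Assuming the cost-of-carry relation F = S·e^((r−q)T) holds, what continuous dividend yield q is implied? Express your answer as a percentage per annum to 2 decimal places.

6.46%

From F = S·e^((r−q)T): (r − q) = ln(F/S)/T
ln(8442.27/8907.12) = ln(0.947811) = -0.053600
(r − q) = -0.053600 / (24/12) = -0.026800
q = r − ln(F/S)/T = 0.0378 + 0.026800 = 0.064600
q = 6.46%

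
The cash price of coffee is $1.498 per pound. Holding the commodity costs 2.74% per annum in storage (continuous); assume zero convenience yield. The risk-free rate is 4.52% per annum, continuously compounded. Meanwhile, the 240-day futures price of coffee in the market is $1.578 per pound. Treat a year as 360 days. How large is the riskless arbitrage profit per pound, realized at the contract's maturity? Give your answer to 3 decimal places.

Fair futures: F* = S·e^(carry·T), with carry = (r + u) = 0.0452 + 0.0274 = 0.0726
F* = 1.498 · e^(0.0726 × 240/360) = 1.498 · e^0.048400 = 1.498 × 1.049590 = $1.5723
Market $1.578 > fair $1.5723: forward overpriced → cash-and-carry (buy spot, short the forward).
At maturity, profit = |F_mkt − F*| = |1.578 − 1.5723| = $0.006 per pound

$0.006 per pound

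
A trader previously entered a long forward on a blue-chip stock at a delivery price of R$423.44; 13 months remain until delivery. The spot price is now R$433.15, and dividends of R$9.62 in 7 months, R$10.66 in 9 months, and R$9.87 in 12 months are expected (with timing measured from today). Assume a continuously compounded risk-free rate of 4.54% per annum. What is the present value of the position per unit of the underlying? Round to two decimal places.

R$0.93

PV(remaining dividends) I = 9.62·e^(−0.0454·7/12) + 10.66·e^(−0.0454·9/12) + 9.87·e^(−0.0454·12/12) = 29.1036
Current forward F = (S − I)·e^(rT) = (433.15 − 29.1036)·e^(0.0454·13/12) = 404.0464 × 1.050413 = 424.4156
Value (long) = (F − K)·e^(−rT) = (424.4156 − 423.44) × 0.952007 = 0.9288
Value = R$0.93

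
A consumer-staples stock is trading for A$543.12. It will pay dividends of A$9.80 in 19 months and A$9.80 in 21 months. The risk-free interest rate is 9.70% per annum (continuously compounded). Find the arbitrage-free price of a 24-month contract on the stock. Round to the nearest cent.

A$639.16

PV(dividends) I = 9.80·e^(−0.0970·19/12) + 9.80·e^(−0.0970·21/12)
I = 8.4048 + 8.2700 = 16.6748
F = (S − I)·e^(rT) = (543.12 − 16.6748) · e^(0.0970·24/12)
= 526.4452 · e^0.194000 = 526.4452 × 1.214096 = A$639.16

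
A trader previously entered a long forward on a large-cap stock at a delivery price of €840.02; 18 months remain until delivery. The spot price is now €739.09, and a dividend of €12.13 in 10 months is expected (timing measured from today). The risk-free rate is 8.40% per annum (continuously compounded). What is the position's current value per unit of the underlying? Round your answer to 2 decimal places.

-€12.79

PV(remaining dividends) I = 12.13·e^(−0.0840·10/12) = 11.3099
Current forward F = (S − I)·e^(rT) = (739.09 − 11.3099)·e^(0.0840·18/12) = 727.7801 × 1.134282 = 825.5079
Value (long) = (F − K)·e^(−rT) = (825.5079 − 840.02) × 0.881615 = -12.7941
Value = -€12.79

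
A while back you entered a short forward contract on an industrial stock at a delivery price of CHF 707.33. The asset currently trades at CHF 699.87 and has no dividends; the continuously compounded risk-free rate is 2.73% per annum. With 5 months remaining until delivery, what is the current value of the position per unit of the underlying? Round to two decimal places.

-CHF 0.54

Current fair forward for the remaining 5 months: F = S·e^(r·T), r = 0.0273
F = 699.87 · e^(0.0273 × 5/12) = 699.87 × 1.011440 = 707.8765
Value of long forward = (F − K)·e^(−rT) = (707.8765 − 707.33) · e^(−0.0273·5/12)
= 0.5465 × 0.988689 = 0.54
Short position value = −(long value) = -CHF 0.54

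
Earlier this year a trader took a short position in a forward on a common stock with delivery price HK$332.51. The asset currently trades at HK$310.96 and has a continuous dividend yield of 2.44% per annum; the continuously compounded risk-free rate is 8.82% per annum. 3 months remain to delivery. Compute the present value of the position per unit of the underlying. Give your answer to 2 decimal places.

HK$16.19

Current fair forward for the remaining 3 months: F = S·e^((r − q)·T), (r − q) = 0.0882 − 0.0244 = 0.0638
F = 310.96 · e^(0.0638 × 3/12) = 310.96 × 1.016078 = 315.9596
Value of long forward = (F − K)·e^(−rT) = (315.9596 − 332.51) · e^(−0.0882·3/12)
= -16.5504 × 0.978191 = -16.19
Short position value = −(long value) = HK$16.19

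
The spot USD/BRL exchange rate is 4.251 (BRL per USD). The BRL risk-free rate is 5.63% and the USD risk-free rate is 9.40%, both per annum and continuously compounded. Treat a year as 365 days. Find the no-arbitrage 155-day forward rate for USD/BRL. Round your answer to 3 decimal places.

4.183

F = S·e^((r_BRL − r_USD)T) = 4.251 · e^((0.0563 − 0.0940) × 155/365)
= 4.251 · e^-0.016010 = 4.251 × 0.984117
F = 4.183 BRL per USD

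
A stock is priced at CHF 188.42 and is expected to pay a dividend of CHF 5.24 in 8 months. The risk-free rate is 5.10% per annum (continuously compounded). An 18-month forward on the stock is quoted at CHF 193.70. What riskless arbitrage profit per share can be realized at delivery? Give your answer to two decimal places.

PV(dividends) I = 5.24·e^(−0.0510·8/12) = 5.0648
Fair forward F* = (S − I)·e^(rT) = (188.42 − 5.0648)·e^0.076500 = 183.3552 × 1.079502 = 197.9323
Market CHF 193.70 < fair 197.9323: forward underpriced → reverse cash-and-carry (short the stock, invest proceeds at r, pay the dividends, go long the forward).
Profit at T = |F_mkt − F*| = |193.70 − 197.9323| = CHF 4.23 per share

CHF 4.23 per share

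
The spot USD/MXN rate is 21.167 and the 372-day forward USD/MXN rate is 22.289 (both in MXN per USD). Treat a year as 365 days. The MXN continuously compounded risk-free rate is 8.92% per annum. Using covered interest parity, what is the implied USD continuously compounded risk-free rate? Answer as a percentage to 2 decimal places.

3.85%

F = S·e^((r_MXN − r_USD)T) ⇒ r_USD = r_MXN − ln(F/S)/T
ln(22.289/21.167) = 0.051650; /(372/365) = 0.050678
r_USD = 0.0892 − 0.050678 = 0.038522
r_USD = 3.85%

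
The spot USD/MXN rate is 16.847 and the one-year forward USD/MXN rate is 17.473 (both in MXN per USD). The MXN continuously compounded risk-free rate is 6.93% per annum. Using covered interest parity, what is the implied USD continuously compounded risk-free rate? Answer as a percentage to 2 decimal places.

3.28%

F = S·e^((r_MXN − r_USD)T) ⇒ r_USD = r_MXN − ln(F/S)/T
ln(17.473/16.847) = 0.036484; /(12/12) = 0.036484
r_USD = 0.0693 − 0.036484 = 0.032816
r_USD = 3.28%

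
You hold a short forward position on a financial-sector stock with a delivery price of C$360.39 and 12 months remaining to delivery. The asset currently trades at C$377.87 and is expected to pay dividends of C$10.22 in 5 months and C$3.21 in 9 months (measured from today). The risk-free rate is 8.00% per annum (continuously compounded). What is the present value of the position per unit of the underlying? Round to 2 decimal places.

-C$32.28

PV(remaining dividends) I = 10.22·e^(−0.0800·5/12) + 3.21·e^(−0.0800·9/12) = 12.9080
Current forward F = (S − I)·e^(rT) = (377.87 − 12.9080)·e^(0.0800·12/12) = 364.9620 × 1.083287 = 395.3586
Value (long) = (F − K)·e^(−rT) = (395.3586 − 360.39) × 0.923116 = 32.2801
Short position value = −(long value) = -C$32.28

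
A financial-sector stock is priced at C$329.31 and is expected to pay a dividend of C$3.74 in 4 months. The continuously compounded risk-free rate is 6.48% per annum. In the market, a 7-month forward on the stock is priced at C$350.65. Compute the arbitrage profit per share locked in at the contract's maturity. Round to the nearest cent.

PV(dividends) I = 3.74·e^(−0.0648·4/12) = 3.6601
Fair forward F* = (S − I)·e^(rT) = (329.31 − 3.6601)·e^0.037800 = 325.6499 × 1.038524 = 338.1952
Market C$350.65 > fair 338.1952: forward overpriced → cash-and-carry (borrow at r, buy the stock and collect the dividends, short the forward).
Profit at T = |F_mkt − F*| = |350.65 − 338.1952| = C$12.45 per share

C$12.45 per share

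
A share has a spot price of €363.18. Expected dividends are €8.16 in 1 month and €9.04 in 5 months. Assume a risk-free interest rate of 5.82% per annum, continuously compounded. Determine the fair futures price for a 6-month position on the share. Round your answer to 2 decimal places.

€356.46

PV(dividends) I = 8.16·e^(−0.0582·1/12) + 9.04·e^(−0.0582·5/12)
I = 8.1205 + 8.8234 = 16.9439
F = (S − I)·e^(rT) = (363.18 − 16.9439) · e^(0.0582·6/12)
= 346.2361 · e^0.029100 = 346.2361 × 1.029528 = €356.46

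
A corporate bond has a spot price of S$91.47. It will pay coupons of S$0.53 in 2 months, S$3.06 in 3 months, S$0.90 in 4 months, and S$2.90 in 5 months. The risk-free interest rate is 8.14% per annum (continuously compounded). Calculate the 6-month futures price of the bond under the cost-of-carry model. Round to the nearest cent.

S$87.77

PV(coupons) I = 0.53·e^(−0.0814·2/12) + 3.06·e^(−0.0814·3/12) + 0.90·e^(−0.0814·4/12) + 2.90·e^(−0.0814·5/12)
I = 0.5229 + 2.9984 + 0.8759 + 2.8033 = 7.2005
F = (S − I)·e^(rT) = (91.47 − 7.2005) · e^(0.0814·6/12)
= 84.2695 · e^0.040700 = 84.2695 × 1.041540 = S$87.77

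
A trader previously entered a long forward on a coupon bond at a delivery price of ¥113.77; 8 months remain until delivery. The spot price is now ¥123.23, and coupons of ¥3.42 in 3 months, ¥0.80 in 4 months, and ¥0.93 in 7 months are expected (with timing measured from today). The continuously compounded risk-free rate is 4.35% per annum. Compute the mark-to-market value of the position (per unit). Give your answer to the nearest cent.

¥7.63

PV(remaining coupons) I = 3.42·e^(−0.0435·3/12) + 0.80·e^(−0.0435·4/12) + 0.93·e^(−0.0435·7/12) = 5.0782
Current forward F = (S − I)·e^(rT) = (123.23 − 5.0782)·e^(0.0435·8/12) = 118.1518 × 1.029425 = 121.6284
Value (long) = (F − K)·e^(−rT) = (121.6284 − 113.77) × 0.971416 = 7.6338
Value = ¥7.63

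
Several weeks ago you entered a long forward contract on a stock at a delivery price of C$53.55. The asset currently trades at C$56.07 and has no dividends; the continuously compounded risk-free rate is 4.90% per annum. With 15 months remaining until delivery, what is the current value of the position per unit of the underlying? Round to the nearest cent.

C$5.70

Current fair forward for the remaining 15 months: F = S·e^(r·T), r = 0.0490
F = 56.07 · e^(0.0490 × 15/12) = 56.07 × 1.063165 = 59.6117
Value of long forward = (F − K)·e^(−rT) = (59.6117 − 53.55) · e^(−0.0490·15/12)
= 6.0617 × 0.940588 = 5.70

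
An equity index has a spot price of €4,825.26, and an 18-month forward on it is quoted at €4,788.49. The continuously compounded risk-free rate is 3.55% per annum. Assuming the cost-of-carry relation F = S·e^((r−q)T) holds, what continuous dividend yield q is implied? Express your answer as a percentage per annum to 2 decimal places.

4.06%

From F = S·e^((r−q)T): (r − q) = ln(F/S)/T
ln(4788.49/4825.26) = ln(0.992380) = -0.007649
(r − q) = -0.007649 / (18/12) = -0.005099
q = r − ln(F/S)/T = 0.0355 + 0.005099 = 0.040599
q = 4.06%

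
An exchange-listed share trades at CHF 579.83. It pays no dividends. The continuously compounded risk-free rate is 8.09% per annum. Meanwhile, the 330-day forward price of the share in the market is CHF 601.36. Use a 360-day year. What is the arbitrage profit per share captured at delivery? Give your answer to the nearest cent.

CHF 23.10 per share

Fair forward: F* = S·e^(carry·T), with carry = r = 0.0809
F* = 579.83 · e^(0.0809 × 330/360) = 579.83 · e^0.074158 = 579.83 × 1.076977 = CHF 624.4636
Market CHF 601.36 < fair CHF 624.4636: forward underpriced → reverse cash-and-carry (short spot, go long the forward).
At maturity, profit = |F_mkt − F*| = |601.36 − 624.4636| = CHF 23.10 per share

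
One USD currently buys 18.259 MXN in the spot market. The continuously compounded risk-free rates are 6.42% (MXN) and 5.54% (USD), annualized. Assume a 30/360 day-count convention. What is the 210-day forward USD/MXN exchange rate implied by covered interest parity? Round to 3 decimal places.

18.353

F = S·e^((r_MXN − r_USD)T) = 18.259 · e^((0.0642 − 0.0554) × 210/360)
= 18.259 · e^0.005133 = 18.259 × 1.005146
F = 18.353 MXN per USD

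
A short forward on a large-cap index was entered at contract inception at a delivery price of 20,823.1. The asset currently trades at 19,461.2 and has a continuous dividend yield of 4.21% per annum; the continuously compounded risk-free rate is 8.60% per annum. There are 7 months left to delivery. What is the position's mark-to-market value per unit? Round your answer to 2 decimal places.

815.16

Current fair forward for the remaining 7 months: F = S·e^((r − q)·T), (r − q) = 0.0860 − 0.0421 = 0.0439
F = 19461.2 · e^(0.0439 × 7/12) = 19461.2 × 1.02593904 = 19966.0048
Value of long forward = (F − K)·e^(−rT) = (19966.0048 − 20823.1) · e^(−0.0860·7/12)
= -857.0952 × 0.95107090 = -815.16
Short position value = −(long value) = 815.16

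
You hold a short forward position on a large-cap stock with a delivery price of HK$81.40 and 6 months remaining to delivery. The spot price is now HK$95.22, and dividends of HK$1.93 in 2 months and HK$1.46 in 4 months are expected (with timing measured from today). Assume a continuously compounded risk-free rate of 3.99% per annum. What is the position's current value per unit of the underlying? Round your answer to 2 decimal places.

PV(remaining dividends) I = 1.93·e^(−0.0399·2/12) + 1.46·e^(−0.0399·4/12) = 3.3579
Current forward F = (S − I)·e^(rT) = (95.22 − 3.3579)·e^(0.0399·6/12) = 91.8621 × 1.020150 = 93.7131
Value (long) = (F − K)·e^(−rT) = (93.7131 − 81.40) × 0.980248 = 12.0699
Short position value = −(long value) = -HK$12.07

-HK$12.07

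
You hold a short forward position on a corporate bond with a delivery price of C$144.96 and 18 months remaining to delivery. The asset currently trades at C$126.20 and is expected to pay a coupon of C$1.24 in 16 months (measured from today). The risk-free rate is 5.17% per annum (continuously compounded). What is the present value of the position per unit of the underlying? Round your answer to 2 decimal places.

C$9.10

PV(remaining coupons) I = 1.24·e^(−0.0517·16/12) = 1.1574
Current forward F = (S − I)·e^(rT) = (126.20 − 1.1574)·e^(0.0517·18/12) = 125.0426 × 1.080636 = 135.1255
Value (long) = (F − K)·e^(−rT) = (135.1255 − 144.96) × 0.925381 = -9.1007
Short position value = −(long value) = C$9.10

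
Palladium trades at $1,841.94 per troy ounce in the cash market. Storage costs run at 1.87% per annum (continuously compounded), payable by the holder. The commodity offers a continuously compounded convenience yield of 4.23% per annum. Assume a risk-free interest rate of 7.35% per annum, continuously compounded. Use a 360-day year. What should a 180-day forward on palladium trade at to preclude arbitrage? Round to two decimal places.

$1,888.47 per troy ounce

Net carry = r + u − y = 0.0735 + 0.0187 − 0.0423 = 0.0499
F = S·e^((r+u−y)T) = 1841.94 · e^(0.0499 × 180/360) = 1841.94 · e^0.02495000
= 1841.94 × 1.02526386 = $1,888.47 per troy ounce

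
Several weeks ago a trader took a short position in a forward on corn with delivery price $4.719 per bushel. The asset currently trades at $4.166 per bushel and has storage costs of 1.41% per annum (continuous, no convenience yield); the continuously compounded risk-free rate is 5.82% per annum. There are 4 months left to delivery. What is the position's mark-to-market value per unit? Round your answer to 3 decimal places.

Current fair forward for the remaining 4 months: F = S·e^((r + u)·T), (r + u) = 0.0582 + 0.0141 = 0.0723
F = 4.166 · e^(0.0723 × 4/12) = 4.166 × 1.024393 = 4.2676
Value of long forward = (F − K)·e^(−rT) = (4.2676 − 4.719) · e^(−0.0582·4/12)
= -0.4514 × 0.980787 = -0.443
Short position value = −(long value) = $0.443

$0.443 per bushel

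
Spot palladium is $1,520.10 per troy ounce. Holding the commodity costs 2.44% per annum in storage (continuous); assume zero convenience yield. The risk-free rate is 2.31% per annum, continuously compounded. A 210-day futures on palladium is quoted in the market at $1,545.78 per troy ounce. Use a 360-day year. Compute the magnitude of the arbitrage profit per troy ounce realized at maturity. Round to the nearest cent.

$17.03 per troy ounce

Fair futures: F* = S·e^(carry·T), with carry = (r + u) = 0.0231 + 0.0244 = 0.0475
F* = 1520.10 · e^(0.0475 × 210/360) = 1520.10 · e^0.02770833 = 1520.10 × 1.02809578 = $1562.8084
Market $1545.78 < fair $1562.8084: forward underpriced → reverse cash-and-carry (short spot, go long the forward).
At maturity, profit = |F_mkt − F*| = |1545.78 − 1562.8084| = $17.03 per troy ounce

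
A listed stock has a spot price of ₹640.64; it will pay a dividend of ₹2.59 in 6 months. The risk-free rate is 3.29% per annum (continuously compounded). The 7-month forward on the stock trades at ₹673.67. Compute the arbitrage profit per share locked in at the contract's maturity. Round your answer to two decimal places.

₹23.21 per share

PV(dividends) I = 2.59·e^(−0.0329·6/12) = 2.5477
Fair forward F* = (S − I)·e^(rT) = (640.64 − 2.5477)·e^0.019192 = 638.0923 × 1.019377 = 650.4566
Market ₹673.67 > fair 650.4566: forward overpriced → cash-and-carry (borrow at r, buy the stock and collect the dividends, short the forward).
Profit at T = |F_mkt − F*| = |673.67 − 650.4566| = ₹23.21 per share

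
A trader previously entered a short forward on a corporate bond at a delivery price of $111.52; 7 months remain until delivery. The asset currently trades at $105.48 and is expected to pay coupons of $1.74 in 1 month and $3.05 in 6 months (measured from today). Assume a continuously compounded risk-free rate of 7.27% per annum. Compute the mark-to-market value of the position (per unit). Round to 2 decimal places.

$6.08

PV(remaining coupons) I = 1.74·e^(−0.0727·1/12) + 3.05·e^(−0.0727·6/12) = 4.6706
Current forward F = (S − I)·e^(rT) = (105.48 − 4.6706)·e^(0.0727·7/12) = 100.8094 × 1.043320 = 105.1765
Value (long) = (F − K)·e^(−rT) = (105.1765 − 111.52) × 0.958478 = -6.0801
Short position value = −(long value) = $6.08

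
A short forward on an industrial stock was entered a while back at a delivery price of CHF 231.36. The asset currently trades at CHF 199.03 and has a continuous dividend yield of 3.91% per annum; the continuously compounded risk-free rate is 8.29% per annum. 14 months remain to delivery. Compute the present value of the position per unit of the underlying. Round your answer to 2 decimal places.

CHF 19.88

Current fair forward for the remaining 14 months: F = S·e^((r − q)·T), (r − q) = 0.0829 − 0.0391 = 0.0438
F = 199.03 · e^(0.0438 × 14/12) = 199.03 × 1.052428 = 209.4647
Value of long forward = (F − K)·e^(−rT) = (209.4647 − 231.36) · e^(−0.0829·14/12)
= -21.8953 × 0.907813 = -19.88
Short position value = −(long value) = CHF 19.88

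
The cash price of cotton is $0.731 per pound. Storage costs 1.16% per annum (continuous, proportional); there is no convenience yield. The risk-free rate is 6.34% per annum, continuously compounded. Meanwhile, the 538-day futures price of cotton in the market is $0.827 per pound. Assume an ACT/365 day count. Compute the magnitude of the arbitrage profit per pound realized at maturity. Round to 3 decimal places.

$0.011 per pound

Fair futures: F* = S·e^(carry·T), with carry = (r + u) = 0.0634 + 0.0116 = 0.0750
F* = 0.731 · e^(0.0750 × 538/365) = 0.731 · e^0.110548 = 0.731 × 1.116890 = $0.8164
Market $0.827 > fair $0.8164: forward overpriced → cash-and-carry (buy spot, short the forward).
At maturity, profit = |F_mkt − F*| = |0.827 − 0.8164| = $0.011 per pound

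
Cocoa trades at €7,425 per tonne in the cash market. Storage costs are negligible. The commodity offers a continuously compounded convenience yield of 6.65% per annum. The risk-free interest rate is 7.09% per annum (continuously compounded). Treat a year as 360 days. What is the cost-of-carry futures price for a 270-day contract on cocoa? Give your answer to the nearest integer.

Net carry = r + u − y = 0.0709 + 0.0000 − 0.0665 = 0.0044
F = S·e^((r+u−y)T) = 7425 · e^(0.0044 × 270/360) = 7425 · e^0.003300
= 7425 × 1.003305 = €7,450 per tonne

€7,450 per tonne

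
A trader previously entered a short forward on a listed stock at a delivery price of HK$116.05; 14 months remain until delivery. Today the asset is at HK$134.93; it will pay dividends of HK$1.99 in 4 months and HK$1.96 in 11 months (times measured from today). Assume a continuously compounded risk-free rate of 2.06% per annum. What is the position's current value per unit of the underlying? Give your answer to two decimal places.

PV(remaining dividends) I = 1.99·e^(−0.0206·4/12) + 1.96·e^(−0.0206·11/12) = 3.8997
Current forward F = (S − I)·e^(rT) = (134.93 − 3.8997)·e^(0.0206·14/12) = 131.0303 × 1.024324 = 134.2175
Value (long) = (F − K)·e^(−rT) = (134.2175 − 116.05) × 0.976253 = 17.7361
Short position value = −(long value) = -HK$17.74

-HK$17.74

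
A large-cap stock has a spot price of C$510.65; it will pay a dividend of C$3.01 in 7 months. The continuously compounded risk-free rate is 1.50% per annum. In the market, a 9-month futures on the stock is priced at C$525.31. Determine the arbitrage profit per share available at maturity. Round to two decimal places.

C$11.90 per share

PV(dividends) I = 3.01·e^(−0.0150·7/12) = 2.9838
Fair futures F* = (S − I)·e^(rT) = (510.65 − 2.9838)·e^0.011250 = 507.6662 × 1.011314 = 513.4099
Market C$525.31 > fair 513.4099: forward overpriced → cash-and-carry (borrow at r, buy the stock and collect the dividends, short the forward).
Profit at T = |F_mkt − F*| = |525.31 − 513.4099| = C$11.90 per share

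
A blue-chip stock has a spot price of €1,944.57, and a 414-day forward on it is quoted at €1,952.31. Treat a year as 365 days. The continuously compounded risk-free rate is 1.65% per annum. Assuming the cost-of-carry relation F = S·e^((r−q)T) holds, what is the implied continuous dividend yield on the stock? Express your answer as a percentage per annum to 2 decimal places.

1.30%

From F = S·e^((r−q)T): (r − q) = ln(F/S)/T
ln(1952.31/1944.57) = ln(1.003980) = 0.003972
(r − q) = 0.003972 / (414/365) = 0.003502
q = r − ln(F/S)/T = 0.0165 − 0.003502 = 0.012998
q = 1.30%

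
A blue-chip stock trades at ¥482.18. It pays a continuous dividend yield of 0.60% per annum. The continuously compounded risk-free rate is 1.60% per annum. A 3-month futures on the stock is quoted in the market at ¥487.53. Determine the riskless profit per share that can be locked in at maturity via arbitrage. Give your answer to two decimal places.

¥4.14 per share

Fair futures: F* = S·e^(carry·T), with carry = (r − q) = 0.0160 − 0.0060 = 0.0100
F* = 482.18 · e^(0.0100 × 3/12) = 482.18 · e^0.002500 = 482.18 × 1.002503 = ¥483.3869
Market ¥487.53 > fair ¥483.3869: forward overpriced → cash-and-carry (buy spot, short the forward).
At maturity, profit = |F_mkt − F*| = |487.53 − 483.3869| = ¥4.14 per share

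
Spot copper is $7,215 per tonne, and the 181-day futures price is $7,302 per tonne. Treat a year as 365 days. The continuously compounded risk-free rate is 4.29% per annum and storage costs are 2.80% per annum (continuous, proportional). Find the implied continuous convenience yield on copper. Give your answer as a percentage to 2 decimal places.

F = S·e^((r+u−y)T) ⇒ (r+u−y) = ln(F/S)/T
ln(7302/7215) = 0.011986; /T ⇒ 0.024171
y = r + u − ln(F/S)/T = 0.0429 + 0.0280 − 0.024171 = 0.046729
y = 4.67%

4.67%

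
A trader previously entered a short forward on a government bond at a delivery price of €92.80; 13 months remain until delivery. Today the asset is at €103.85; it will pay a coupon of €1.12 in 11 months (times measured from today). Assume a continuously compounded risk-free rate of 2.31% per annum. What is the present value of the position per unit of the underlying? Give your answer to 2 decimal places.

PV(remaining coupons) I = 1.12·e^(−0.0231·11/12) = 1.0965
Current forward F = (S − I)·e^(rT) = (103.85 − 1.0965)·e^(0.0231·13/12) = 102.7535 × 1.025341 = 105.3574
Value (long) = (F − K)·e^(−rT) = (105.3574 − 92.80) × 0.975286 = 12.2471
Short position value = −(long value) = -€12.25

-€12.25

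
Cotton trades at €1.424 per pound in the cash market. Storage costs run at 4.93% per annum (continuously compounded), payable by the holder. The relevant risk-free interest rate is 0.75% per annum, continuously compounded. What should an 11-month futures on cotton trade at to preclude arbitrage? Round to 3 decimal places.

€1.500 per pound

Net carry = r + u − y = 0.0075 + 0.0493 − 0.0000 = 0.0568
F = S·e^((r+u−y)T) = 1.424 · e^(0.0568 × 11/12) = 1.424 · e^0.052067
= 1.424 × 1.053446 = €1.500 per pound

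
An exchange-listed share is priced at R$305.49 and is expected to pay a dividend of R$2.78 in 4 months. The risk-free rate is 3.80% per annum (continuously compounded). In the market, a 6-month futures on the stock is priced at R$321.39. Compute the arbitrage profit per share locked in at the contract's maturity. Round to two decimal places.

PV(dividends) I = 2.78·e^(−0.0380·4/12) = 2.7450
Fair futures F* = (S − I)·e^(rT) = (305.49 − 2.7450)·e^0.019000 = 302.7450 × 1.019182 = 308.5523
Market R$321.39 > fair 308.5523: forward overpriced → cash-and-carry (borrow at r, buy the stock and collect the dividends, short the forward).
Profit at T = |F_mkt − F*| = |321.39 − 308.5523| = R$12.84 per share

R$12.84 per share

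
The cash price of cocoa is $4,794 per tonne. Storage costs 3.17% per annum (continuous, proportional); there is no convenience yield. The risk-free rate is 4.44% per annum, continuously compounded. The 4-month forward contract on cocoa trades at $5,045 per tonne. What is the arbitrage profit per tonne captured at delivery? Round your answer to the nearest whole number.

$128 per tonne

Fair forward: F* = S·e^(carry·T), with carry = (r + u) = 0.0444 + 0.0317 = 0.0761
F* = 4794 · e^(0.0761 × 4/12) = 4794 · e^0.025367 = 4794 × 1.025691 = $4917.1627
Market $5045 > fair $4917.1627: forward overpriced → cash-and-carry (buy spot, short the forward).
At maturity, profit = |F_mkt − F*| = |5045 − 4917.1627| = $128 per tonne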